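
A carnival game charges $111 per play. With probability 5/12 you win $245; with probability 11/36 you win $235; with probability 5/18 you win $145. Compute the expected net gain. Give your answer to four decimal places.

E[payout] = 245·5/12 + 235·11/36 + 145·5/18
 = 1225/12 + 2585/36 + 725/18
 = 1285/6
Net = 1285/6 - 111 = 619/6

103.1667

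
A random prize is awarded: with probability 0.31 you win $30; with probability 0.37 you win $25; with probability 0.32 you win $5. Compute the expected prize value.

E[payout] = 30·0.31 + 25·0.37 + 5·0.32
 = 9.3 + 9.25 + 1.6
 = 20.15

20.15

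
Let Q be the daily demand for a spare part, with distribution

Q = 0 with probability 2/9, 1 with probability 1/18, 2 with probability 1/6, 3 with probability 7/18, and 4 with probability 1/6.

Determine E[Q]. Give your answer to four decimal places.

E[Q] = Σ q·P(Q=q)
 = 0·2/9 + 1·1/18 + 2·1/6 + 3·7/18 + 4·1/6
 = 0 + 1/18 + 1/3 + 7/6 + 2/3
 = 20/9

2.2222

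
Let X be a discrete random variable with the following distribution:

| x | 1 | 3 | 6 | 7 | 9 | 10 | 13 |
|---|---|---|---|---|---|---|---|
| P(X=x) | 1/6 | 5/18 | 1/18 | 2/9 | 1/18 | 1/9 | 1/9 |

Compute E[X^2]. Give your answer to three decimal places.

E[X^2] = Σ x^2·P(X=x)
 = 1·1/6 + 9·5/18 + 36·1/18 + 49·2/9 + 81·1/18 + 100·1/9 + 169·1/9
 = 1/6 + 5/2 + 2 + 98/9 + 9/2 + 100/9 + 169/9
 = 899/18

49.944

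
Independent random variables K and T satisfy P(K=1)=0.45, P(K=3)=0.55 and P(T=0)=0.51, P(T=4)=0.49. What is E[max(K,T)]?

3.031

E[max(K,T)] = Σ_k Σ_t max(k,t) · P(K=k)P(T=t)
 = 1·0.2295 + 4·0.2205 + 3·0.2805 + 4·0.2695
 = 0.2295 + 0.882 + 0.8415 + 1.078
 = 3.031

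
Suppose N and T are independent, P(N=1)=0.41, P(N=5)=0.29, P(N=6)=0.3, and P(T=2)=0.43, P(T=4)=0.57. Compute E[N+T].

6.8

E[N+T] = Σ_n Σ_t (n+t) · P(N=n)P(T=t)
 = 3·0.1763 + 5·0.2337 + 7·0.1247 + 9·0.1653 + 8·0.129 + 10·0.171
 = 0.5289 + 1.1685 + 0.8729 + 1.4877 + 1.032 + 1.71
 = 6.8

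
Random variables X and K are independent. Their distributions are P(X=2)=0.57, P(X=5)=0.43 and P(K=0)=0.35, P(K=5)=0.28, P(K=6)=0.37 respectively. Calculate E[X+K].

E[X+K] = Σ_x Σ_k (x+k) · P(X=x)P(K=k)
 = 2·0.1995 + 7·0.1596 + 8·0.2109 + 5·0.1505 + 10·0.1204 + 11·0.1591
 = 0.399 + 1.1172 + 1.6872 + 0.7525 + 1.204 + 1.7501
 = 6.91

6.91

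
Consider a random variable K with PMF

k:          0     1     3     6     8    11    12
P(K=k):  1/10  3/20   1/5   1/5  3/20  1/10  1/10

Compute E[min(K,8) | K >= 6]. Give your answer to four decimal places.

7.2727

P(K >= 6) = 1/5 + 3/20 + 1/10 + 1/10 = 11/20.
E[min(K,8) | K >= 6] = [6·1/5 + 8·3/20 + 8·1/10 + 8·1/10] / (11/20)
 = 4 / (11/20)
 = 80/11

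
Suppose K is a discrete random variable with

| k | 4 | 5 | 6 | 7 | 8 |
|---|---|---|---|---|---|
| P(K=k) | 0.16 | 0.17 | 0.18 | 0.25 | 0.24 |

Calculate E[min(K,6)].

E[min(K,6)] = Σ min(k,6)·P(K=k)
 = 4·0.16 + 5·0.17 + 6·0.18 + 6·0.25 + 6·0.24
 = 0.64 + 0.85 + 1.08 + 1.5 + 1.44
 = 5.51

5.51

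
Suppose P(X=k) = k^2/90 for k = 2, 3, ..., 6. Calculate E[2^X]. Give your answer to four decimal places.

E[2^X] = Σ 2^x·P(X=x)
 = 4·2/45 + 8·1/10 + 16·8/45 + 32·5/18 + 64·2/5
 = 8/45 + 4/5 + 128/45 + 80/9 + 128/5
 = 1724/45

38.3111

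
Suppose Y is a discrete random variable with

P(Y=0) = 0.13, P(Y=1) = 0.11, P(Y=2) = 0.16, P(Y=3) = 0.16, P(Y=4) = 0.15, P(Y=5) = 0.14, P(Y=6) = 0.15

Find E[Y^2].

E[Y^2] = Σ y^2·P(Y=y)
 = 0·0.13 + 1·0.11 + 4·0.16 + 9·0.16 + 16·0.15 + 25·0.14 + 36·0.15
 = 0 + 0.11 + 0.64 + 1.44 + 2.4 + 3.5 + 5.4
 = 13.49

13.49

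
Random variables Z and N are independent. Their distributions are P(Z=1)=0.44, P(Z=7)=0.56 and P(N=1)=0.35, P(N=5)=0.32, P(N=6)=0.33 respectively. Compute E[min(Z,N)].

E[min(Z,N)] = Σ_z Σ_n min(z,n) · P(Z=z)P(N=n)
 = 1·0.154 + 1·0.1408 + 1·0.1452 + 1·0.196 + 5·0.1792 + 6·0.1848
 = 0.154 + 0.1408 + 0.1452 + 0.196 + 0.896 + 1.1088
 = 2.6408

2.6408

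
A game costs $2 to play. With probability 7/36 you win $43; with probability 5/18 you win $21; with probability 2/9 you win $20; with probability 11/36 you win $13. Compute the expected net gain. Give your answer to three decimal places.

20.611

E[payout] = 43·7/36 + 21·5/18 + 20·2/9 + 13·11/36
 = 301/36 + 35/6 + 40/9 + 143/36
 = 407/18
Net = 407/18 - 2 = 371/18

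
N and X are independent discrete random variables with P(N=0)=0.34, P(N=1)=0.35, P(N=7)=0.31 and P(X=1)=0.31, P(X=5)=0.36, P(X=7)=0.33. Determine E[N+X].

6.94

E[N+X] = Σ_n Σ_x (n+x) · P(N=n)P(X=x)
 = 1·0.1054 + 5·0.1224 + 7·0.1122 + 2·0.1085 + 6·0.126 + 8·0.1155 + 8·0.0961 + 12·0.1116 + 14·0.1023
 = 0.1054 + 0.612 + 0.7854 + 0.217 + 0.756 + 0.924 + 0.7688 + 1.3392 + 1.4322
 = 6.94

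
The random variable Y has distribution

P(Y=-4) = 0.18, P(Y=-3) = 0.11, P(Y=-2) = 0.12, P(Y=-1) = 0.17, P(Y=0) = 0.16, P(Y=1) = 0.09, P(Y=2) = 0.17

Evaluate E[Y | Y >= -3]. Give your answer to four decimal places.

-0.3780

P(Y >= -3) = 0.11 + 0.12 + 0.17 + 0.16 + 0.09 + 0.17 = 0.82.
E[Y | Y >= -3] = [(-3)·0.11 + (-2)·0.12 + (-1)·0.17 + 0·0.16 + 1·0.09 + 2·0.17] / 0.82
 = -0.31 / 0.82
 = -31/82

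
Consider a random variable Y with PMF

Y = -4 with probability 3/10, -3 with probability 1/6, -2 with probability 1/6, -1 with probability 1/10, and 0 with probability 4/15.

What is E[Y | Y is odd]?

P(Y is odd) = 1/6 + 1/10 = 4/15.
E[Y | Y is odd] = [(-3)·1/6 + (-1)·1/10] / (4/15)
 = -3/5 / (4/15)
 = -9/4

-2.25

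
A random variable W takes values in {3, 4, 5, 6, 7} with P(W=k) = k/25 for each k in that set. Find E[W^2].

31

E[W^2] = Σ w^2·P(W=w)
 = 9·3/25 + 16·4/25 + 25·1/5 + 36·6/25 + 49·7/25
 = 27/25 + 64/25 + 5 + 216/25 + 343/25
 = 31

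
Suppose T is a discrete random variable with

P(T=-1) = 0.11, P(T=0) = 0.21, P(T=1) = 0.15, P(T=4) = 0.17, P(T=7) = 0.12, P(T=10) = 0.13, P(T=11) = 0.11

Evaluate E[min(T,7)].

3.24

E[min(T,7)] = Σ min(t,7)·P(T=t)
 = (-1)·0.11 + 0·0.21 + 1·0.15 + 4·0.17 + 7·0.12 + 7·0.13 + 7·0.11
 = (-0.11) + 0 + 0.15 + 0.68 + 0.84 + 0.91 + 0.77
 = 3.24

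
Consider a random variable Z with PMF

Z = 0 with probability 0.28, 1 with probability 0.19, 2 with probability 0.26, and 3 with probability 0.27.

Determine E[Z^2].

3.66

E[Z^2] = Σ z^2·P(Z=z)
 = 0·0.28 + 1·0.19 + 4·0.26 + 9·0.27
 = 0 + 0.19 + 1.04 + 2.43
 = 3.66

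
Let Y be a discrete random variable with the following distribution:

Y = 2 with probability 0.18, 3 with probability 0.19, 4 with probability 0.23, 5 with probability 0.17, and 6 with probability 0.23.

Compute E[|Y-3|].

1.44

E[|Y-3|] = Σ |y-3|·P(Y=y)
 = 1·0.18 + 0·0.19 + 1·0.23 + 2·0.17 + 3·0.23
 = 0.18 + 0 + 0.23 + 0.34 + 0.69
 = 1.44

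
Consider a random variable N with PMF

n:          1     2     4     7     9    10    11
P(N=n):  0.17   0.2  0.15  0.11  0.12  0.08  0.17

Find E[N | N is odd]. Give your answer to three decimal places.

P(N is odd) = 0.17 + 0.11 + 0.12 + 0.17 = 0.57.
E[N | N is odd] = [1·0.17 + 7·0.11 + 9·0.12 + 11·0.17] / 0.57
 = 3.89 / 0.57
 = 389/57

6.825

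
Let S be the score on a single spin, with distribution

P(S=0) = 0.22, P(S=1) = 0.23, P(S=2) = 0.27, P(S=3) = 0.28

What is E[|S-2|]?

0.95

E[|S-2|] = Σ |s-2|·P(S=s)
 = 2·0.22 + 1·0.23 + 0·0.27 + 1·0.28
 = 0.44 + 0.23 + 0 + 0.28
 = 0.95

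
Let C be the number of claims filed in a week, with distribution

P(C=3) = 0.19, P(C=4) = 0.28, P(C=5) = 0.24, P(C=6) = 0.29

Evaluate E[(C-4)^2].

E[(C-4)^2] = Σ (c-4)^2·P(C=c)
 = 1·0.19 + 0·0.28 + 1·0.24 + 4·0.29
 = 0.19 + 0 + 0.24 + 1.16
 = 1.59

1.59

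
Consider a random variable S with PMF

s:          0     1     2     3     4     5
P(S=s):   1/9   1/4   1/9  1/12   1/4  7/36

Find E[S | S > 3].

4.4375

P(S > 3) = 1/4 + 7/36 = 4/9.
E[S | S > 3] = [4·1/4 + 5·7/36] / (4/9)
 = 71/36 / (4/9)
 = 71/16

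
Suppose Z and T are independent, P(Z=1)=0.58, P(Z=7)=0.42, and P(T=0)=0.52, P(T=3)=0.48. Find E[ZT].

E[ZT] = Σ_z Σ_t zt · P(Z=z)P(T=t)
 = 0·0.3016 + 3·0.2784 + 0·0.2184 + 21·0.2016
 = 0 + 0.8352 + 0 + 4.2336
 = 5.0688

5.0688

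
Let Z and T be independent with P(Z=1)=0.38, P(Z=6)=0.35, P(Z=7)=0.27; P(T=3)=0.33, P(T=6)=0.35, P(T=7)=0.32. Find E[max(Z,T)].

6.1274

E[max(Z,T)] = Σ_z Σ_t max(z,t) · P(Z=z)P(T=t)
 = 3·0.1254 + 6·0.133 + 7·0.1216 + 6·0.1155 + 6·0.1225 + 7·0.112 + 7·0.0891 + 7·0.0945 + 7·0.0864
 = 0.3762 + 0.798 + 0.8512 + 0.693 + 0.735 + 0.784 + 0.6237 + 0.6615 + 0.6048
 = 6.1274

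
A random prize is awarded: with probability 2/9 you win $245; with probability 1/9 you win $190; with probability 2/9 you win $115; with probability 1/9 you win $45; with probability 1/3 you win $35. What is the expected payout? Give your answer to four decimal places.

117.7778

E[payout] = 245·2/9 + 190·1/9 + 115·2/9 + 45·1/9 + 35·1/3
 = 490/9 + 190/9 + 230/9 + 5 + 35/3
 = 1060/9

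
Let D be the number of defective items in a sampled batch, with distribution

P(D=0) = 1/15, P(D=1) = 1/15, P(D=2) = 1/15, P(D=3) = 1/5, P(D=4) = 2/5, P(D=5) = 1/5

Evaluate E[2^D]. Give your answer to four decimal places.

E[2^D] = Σ 2^d·P(D=d)
 = 1·1/15 + 2·1/15 + 4·1/15 + 8·1/5 + 16·2/5 + 32·1/5
 = 1/15 + 2/15 + 4/15 + 8/5 + 32/5 + 32/5
 = 223/15

14.8667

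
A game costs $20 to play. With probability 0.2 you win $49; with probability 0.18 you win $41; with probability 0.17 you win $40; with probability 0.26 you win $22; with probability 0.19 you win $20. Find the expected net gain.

E[payout] = 49·0.2 + 41·0.18 + 40·0.17 + 22·0.26 + 20·0.19
 = 9.8 + 7.38 + 6.8 + 5.72 + 3.8
 = 33.5
Net = 33.5 - 20 = 13.5

13.5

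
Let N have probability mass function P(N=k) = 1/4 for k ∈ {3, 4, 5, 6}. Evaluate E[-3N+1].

E[-3N+1] = Σ (-3n+1)·P(N=n)
 = (-8)·1/4 + (-11)·1/4 + (-14)·1/4 + (-17)·1/4
 = (-2) + (-11/4) + (-7/2) + (-17/4)
 = -25/2

-12.5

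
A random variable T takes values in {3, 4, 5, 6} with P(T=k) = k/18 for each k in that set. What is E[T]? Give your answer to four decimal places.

4.7778

E[T] = Σ t·P(T=t)
 = 3·1/6 + 4·2/9 + 5·5/18 + 6·1/3
 = 1/2 + 8/9 + 25/18 + 2
 = 43/9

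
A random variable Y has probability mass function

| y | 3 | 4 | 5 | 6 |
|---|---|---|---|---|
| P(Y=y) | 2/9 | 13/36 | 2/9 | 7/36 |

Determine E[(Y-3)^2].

3

E[(Y-3)^2] = Σ (y-3)^2·P(Y=y)
 = 0·2/9 + 1·13/36 + 4·2/9 + 9·7/36
 = 0 + 13/36 + 8/9 + 7/4
 = 3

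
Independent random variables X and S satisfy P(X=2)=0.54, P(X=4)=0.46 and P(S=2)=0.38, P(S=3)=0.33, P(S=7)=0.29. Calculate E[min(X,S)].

E[min(X,S)] = Σ_x Σ_s min(x,s) · P(X=x)P(S=s)
 = 2·0.2052 + 2·0.1782 + 2·0.1566 + 2·0.1748 + 3·0.1518 + 4·0.1334
 = 0.4104 + 0.3564 + 0.3132 + 0.3496 + 0.4554 + 0.5336
 = 2.4186

2.4186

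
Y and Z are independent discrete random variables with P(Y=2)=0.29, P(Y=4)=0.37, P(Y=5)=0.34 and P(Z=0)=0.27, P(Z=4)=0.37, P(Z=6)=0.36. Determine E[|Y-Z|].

E[|Y-Z|] = Σ_y Σ_z |y-z| · P(Y=y)P(Z=z)
 = 2·0.0783 + 2·0.1073 + 4·0.1044 + 4·0.0999 + 0·0.1369 + 2·0.1332 + 5·0.0918 + 1·0.1258 + 1·0.1224
 = 0.1566 + 0.2146 + 0.4176 + 0.3996 + 0 + 0.2664 + 0.459 + 0.1258 + 0.1224
 = 2.162

2.162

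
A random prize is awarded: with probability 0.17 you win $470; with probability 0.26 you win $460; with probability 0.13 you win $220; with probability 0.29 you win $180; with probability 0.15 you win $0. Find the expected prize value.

E[payout] = 470·0.17 + 460·0.26 + 220·0.13 + 180·0.29 + 0·0.15
 = 79.9 + 119.6 + 28.6 + 52.2 + 0
 = 280.3

280.3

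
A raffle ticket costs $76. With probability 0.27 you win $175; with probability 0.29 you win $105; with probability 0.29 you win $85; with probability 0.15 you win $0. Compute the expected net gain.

E[payout] = 175·0.27 + 105·0.29 + 85·0.29 + 0·0.15
 = 47.25 + 30.45 + 24.65 + 0
 = 102.35
Net = 102.35 - 76 = 26.35

26.35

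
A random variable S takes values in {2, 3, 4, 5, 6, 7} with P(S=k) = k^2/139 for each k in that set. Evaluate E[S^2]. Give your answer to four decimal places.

33.6331

E[S^2] = Σ s^2·P(S=s)
 = 4·4/139 + 9·9/139 + 16·16/139 + 25·25/139 + 36·36/139 + 49·49/139
 = 16/139 + 81/139 + 256/139 + 625/139 + 1296/139 + 2401/139
 = 4675/139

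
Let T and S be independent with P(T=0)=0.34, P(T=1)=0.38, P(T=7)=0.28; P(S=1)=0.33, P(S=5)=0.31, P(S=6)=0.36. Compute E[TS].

9.4536

E[TS] = Σ_t Σ_s ts · P(T=t)P(S=s)
 = 0·0.1122 + 0·0.1054 + 0·0.1224 + 1·0.1254 + 5·0.1178 + 6·0.1368 + 7·0.0924 + 35·0.0868 + 42·0.1008
 = 0 + 0 + 0 + 0.1254 + 0.589 + 0.8208 + 0.6468 + 3.038 + 4.2336
 = 9.4536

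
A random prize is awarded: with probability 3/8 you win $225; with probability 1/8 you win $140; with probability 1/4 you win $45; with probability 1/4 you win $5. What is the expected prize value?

114.375

E[payout] = 225·3/8 + 140·1/8 + 45·1/4 + 5·1/4
 = 675/8 + 35/2 + 45/4 + 5/4
 = 915/8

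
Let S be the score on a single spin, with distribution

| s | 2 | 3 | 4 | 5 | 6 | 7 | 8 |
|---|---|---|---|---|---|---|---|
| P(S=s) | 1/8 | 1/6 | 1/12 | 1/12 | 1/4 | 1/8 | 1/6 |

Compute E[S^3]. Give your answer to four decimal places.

203.4583

E[S^3] = Σ s^3·P(S=s)
 = 8·1/8 + 27·1/6 + 64·1/12 + 125·1/12 + 216·1/4 + 343·1/8 + 512·1/6
 = 1 + 9/2 + 16/3 + 125/12 + 54 + 343/8 + 256/3
 = 4883/24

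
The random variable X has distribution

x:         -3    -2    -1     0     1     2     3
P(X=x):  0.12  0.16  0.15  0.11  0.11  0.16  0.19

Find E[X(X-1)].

4.16

E[X(X-1)] = Σ x(x-1)·P(X=x)
 = 12·0.12 + 6·0.16 + 2·0.15 + 0·0.11 + 0·0.11 + 2·0.16 + 6·0.19
 = 1.44 + 0.96 + 0.3 + 0 + 0 + 0.32 + 1.14
 = 4.16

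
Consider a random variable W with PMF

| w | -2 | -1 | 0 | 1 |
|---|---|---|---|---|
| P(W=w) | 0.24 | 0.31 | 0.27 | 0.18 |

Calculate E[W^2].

E[W^2] = Σ w^2·P(W=w)
 = 4·0.24 + 1·0.31 + 0·0.27 + 1·0.18
 = 0.96 + 0.31 + 0 + 0.18
 = 1.45

1.45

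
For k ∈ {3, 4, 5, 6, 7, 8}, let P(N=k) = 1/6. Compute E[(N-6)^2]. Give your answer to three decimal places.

E[(N-6)^2] = Σ (n-6)^2·P(N=n)
 = 9·1/6 + 4·1/6 + 1·1/6 + 0·1/6 + 1·1/6 + 4·1/6
 = 3/2 + 2/3 + 1/6 + 0 + 1/6 + 2/3
 = 19/6

3.167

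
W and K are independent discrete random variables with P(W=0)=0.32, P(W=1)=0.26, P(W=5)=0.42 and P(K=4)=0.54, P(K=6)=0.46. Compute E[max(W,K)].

5.1468

E[max(W,K)] = Σ_w Σ_k max(w,k) · P(W=w)P(K=k)
 = 4·0.1728 + 6·0.1472 + 4·0.1404 + 6·0.1196 + 5·0.2268 + 6·0.1932
 = 0.6912 + 0.8832 + 0.5616 + 0.7176 + 1.134 + 1.1592
 = 5.1468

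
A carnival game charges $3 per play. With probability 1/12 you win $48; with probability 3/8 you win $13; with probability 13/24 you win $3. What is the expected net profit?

7.5

E[payout] = 48·1/12 + 13·3/8 + 3·13/24
 = 4 + 39/8 + 13/8
 = 21/2
Net = 21/2 - 3 = 15/2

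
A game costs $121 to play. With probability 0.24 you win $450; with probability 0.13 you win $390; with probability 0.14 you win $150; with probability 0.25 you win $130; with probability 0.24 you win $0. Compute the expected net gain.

91.2

E[payout] = 450·0.24 + 390·0.13 + 150·0.14 + 130·0.25 + 0·0.24
 = 108 + 50.7 + 21 + 32.5 + 0
 = 212.2
Net = 212.2 - 121 = 91.2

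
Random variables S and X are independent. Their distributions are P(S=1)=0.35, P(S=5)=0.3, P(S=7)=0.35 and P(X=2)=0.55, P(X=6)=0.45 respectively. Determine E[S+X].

E[S+X] = Σ_s Σ_x (s+x) · P(S=s)P(X=x)
 = 3·0.1925 + 7·0.1575 + 7·0.165 + 11·0.135 + 9·0.1925 + 13·0.1575
 = 0.5775 + 1.1025 + 1.155 + 1.485 + 1.7325 + 2.0475
 = 8.1

8.1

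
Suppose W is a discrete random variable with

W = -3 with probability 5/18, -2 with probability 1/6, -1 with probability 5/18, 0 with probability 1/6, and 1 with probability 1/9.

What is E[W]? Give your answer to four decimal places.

E[W] = Σ w·P(W=w)
 = (-3)·5/18 + (-2)·1/6 + (-1)·5/18 + 0·1/6 + 1·1/9
 = (-5/6) + (-1/3) + (-5/18) + 0 + 1/9
 = -4/3

-1.3333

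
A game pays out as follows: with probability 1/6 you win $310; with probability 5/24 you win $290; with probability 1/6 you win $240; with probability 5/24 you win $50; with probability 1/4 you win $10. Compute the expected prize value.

E[payout] = 310·1/6 + 290·5/24 + 240·1/6 + 50·5/24 + 10·1/4
 = 155/3 + 725/12 + 40 + 125/12 + 5/2
 = 165

165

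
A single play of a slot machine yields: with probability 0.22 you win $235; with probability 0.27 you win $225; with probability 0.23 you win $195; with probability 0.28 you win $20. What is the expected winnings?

E[payout] = 235·0.22 + 225·0.27 + 195·0.23 + 20·0.28
 = 51.7 + 60.75 + 44.85 + 5.6
 = 162.9

162.9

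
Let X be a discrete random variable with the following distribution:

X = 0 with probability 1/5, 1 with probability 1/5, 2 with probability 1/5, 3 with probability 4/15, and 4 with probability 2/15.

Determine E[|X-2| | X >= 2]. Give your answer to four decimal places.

P(X >= 2) = 1/5 + 4/15 + 2/15 = 3/5.
E[|X-2| | X >= 2] = [0·1/5 + 1·4/15 + 2·2/15] / (3/5)
 = 8/15 / (3/5)
 = 8/9

0.8889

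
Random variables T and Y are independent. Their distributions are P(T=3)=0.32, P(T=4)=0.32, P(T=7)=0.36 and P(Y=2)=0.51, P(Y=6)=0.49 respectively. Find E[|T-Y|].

2.368

E[|T-Y|] = Σ_t Σ_y |t-y| · P(T=t)P(Y=y)
 = 1·0.1632 + 3·0.1568 + 2·0.1632 + 2·0.1568 + 5·0.1836 + 1·0.1764
 = 0.1632 + 0.4704 + 0.3264 + 0.3136 + 0.918 + 0.1764
 = 2.368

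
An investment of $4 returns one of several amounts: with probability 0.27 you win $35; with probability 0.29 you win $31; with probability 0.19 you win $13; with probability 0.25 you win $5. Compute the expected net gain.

E[payout] = 35·0.27 + 31·0.29 + 13·0.19 + 5·0.25
 = 9.45 + 8.99 + 2.47 + 1.25
 = 22.16
Net = 22.16 - 4 = 18.16

18.16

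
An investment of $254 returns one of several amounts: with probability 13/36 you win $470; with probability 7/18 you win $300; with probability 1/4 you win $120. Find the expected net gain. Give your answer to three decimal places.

E[payout] = 470·13/36 + 300·7/18 + 120·1/4
 = 3055/18 + 350/3 + 30
 = 5695/18
Net = 5695/18 - 254 = 1123/18

62.389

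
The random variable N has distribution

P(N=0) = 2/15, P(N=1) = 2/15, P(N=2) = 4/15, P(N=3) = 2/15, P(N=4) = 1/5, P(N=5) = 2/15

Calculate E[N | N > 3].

4.4

P(N > 3) = 1/5 + 2/15 = 1/3.
E[N | N > 3] = [4·1/5 + 5·2/15] / (1/3)
 = 22/15 / (1/3)
 = 22/5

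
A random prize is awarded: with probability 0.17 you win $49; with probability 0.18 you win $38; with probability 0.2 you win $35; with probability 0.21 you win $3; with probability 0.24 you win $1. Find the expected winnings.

23.04

E[payout] = 49·0.17 + 38·0.18 + 35·0.2 + 3·0.21 + 1·0.24
 = 8.33 + 6.84 + 7 + 0.63 + 0.24
 = 23.04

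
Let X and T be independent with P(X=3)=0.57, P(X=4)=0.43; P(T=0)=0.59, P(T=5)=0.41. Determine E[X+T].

5.48

E[X+T] = Σ_x Σ_t (x+t) · P(X=x)P(T=t)
 = 3·0.3363 + 8·0.2337 + 4·0.2537 + 9·0.1763
 = 1.0089 + 1.8696 + 1.0148 + 1.5867
 = 5.48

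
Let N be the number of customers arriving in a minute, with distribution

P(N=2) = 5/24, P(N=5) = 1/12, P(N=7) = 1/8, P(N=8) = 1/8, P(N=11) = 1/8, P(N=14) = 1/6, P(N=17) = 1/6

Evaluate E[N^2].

113

E[N^2] = Σ n^2·P(N=n)
 = 4·5/24 + 25·1/12 + 49·1/8 + 64·1/8 + 121·1/8 + 196·1/6 + 289·1/6
 = 5/6 + 25/12 + 49/8 + 8 + 121/8 + 98/3 + 289/6
 = 113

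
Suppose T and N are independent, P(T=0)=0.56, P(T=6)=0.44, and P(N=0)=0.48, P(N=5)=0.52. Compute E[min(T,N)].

1.144

E[min(T,N)] = Σ_t Σ_n min(t,n) · P(T=t)P(N=n)
 = 0·0.2688 + 0·0.2912 + 0·0.2112 + 5·0.2288
 = 0 + 0 + 0 + 1.144
 = 1.144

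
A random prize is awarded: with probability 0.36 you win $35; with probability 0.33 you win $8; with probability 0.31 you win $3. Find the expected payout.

16.17

E[payout] = 35·0.36 + 8·0.33 + 3·0.31
 = 12.6 + 2.64 + 0.93
 = 16.17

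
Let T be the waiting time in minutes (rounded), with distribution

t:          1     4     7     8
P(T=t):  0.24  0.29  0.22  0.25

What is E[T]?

E[T] = Σ t·P(T=t)
 = 1·0.24 + 4·0.29 + 7·0.22 + 8·0.25
 = 0.24 + 1.16 + 1.54 + 2
 = 4.94

4.94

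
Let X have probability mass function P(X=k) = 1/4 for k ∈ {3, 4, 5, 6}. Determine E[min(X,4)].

E[min(X,4)] = Σ min(x,4)·P(X=x)
 = 3·1/4 + 4·1/4 + 4·1/4 + 4·1/4
 = 3/4 + 1 + 1 + 1
 = 15/4

3.75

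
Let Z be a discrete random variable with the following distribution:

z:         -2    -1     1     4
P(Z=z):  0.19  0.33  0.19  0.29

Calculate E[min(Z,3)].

0.35

E[min(Z,3)] = Σ min(z,3)·P(Z=z)
 = (-2)·0.19 + (-1)·0.33 + 1·0.19 + 3·0.29
 = (-0.38) + (-0.33) + 0.19 + 0.87
 = 0.35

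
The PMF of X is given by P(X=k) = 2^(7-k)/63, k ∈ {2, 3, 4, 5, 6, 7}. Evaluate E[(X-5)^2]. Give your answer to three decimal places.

E[(X-5)^2] = Σ (x-5)^2·P(X=x)
 = 9·32/63 + 4·16/63 + 1·8/63 + 0·4/63 + 1·2/63 + 4·1/63
 = 32/7 + 64/63 + 8/63 + 0 + 2/63 + 4/63
 = 122/21

5.810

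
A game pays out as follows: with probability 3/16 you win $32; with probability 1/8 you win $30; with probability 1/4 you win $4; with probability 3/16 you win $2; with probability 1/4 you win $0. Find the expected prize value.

E[payout] = 32·3/16 + 30·1/8 + 4·1/4 + 2·3/16 + 0·1/4
 = 6 + 15/4 + 1 + 3/8 + 0
 = 89/8

11.125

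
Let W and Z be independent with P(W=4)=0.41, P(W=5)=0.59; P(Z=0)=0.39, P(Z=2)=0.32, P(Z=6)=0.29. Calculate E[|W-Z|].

3.0278

E[|W-Z|] = Σ_w Σ_z |w-z| · P(W=w)P(Z=z)
 = 4·0.1599 + 2·0.1312 + 2·0.1189 + 5·0.2301 + 3·0.1888 + 1·0.1711
 = 0.6396 + 0.2624 + 0.2378 + 1.1505 + 0.5664 + 0.1711
 = 3.0278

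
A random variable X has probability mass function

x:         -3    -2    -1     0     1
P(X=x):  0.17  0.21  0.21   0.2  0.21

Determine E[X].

E[X] = Σ x·P(X=x)
 = (-3)·0.17 + (-2)·0.21 + (-1)·0.21 + 0·0.2 + 1·0.21
 = (-0.51) + (-0.42) + (-0.21) + 0 + 0.21
 = -0.93

-0.93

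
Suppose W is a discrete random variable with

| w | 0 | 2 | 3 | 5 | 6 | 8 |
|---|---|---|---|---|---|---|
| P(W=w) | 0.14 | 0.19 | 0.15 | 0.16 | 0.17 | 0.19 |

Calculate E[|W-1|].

3.45

E[|W-1|] = Σ |w-1|·P(W=w)
 = 1·0.14 + 1·0.19 + 2·0.15 + 4·0.16 + 5·0.17 + 7·0.19
 = 0.14 + 0.19 + 0.3 + 0.64 + 0.85 + 1.33
 = 3.45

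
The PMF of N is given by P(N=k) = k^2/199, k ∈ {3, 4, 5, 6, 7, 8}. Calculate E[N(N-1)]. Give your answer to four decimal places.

E[N(N-1)] = Σ n(n-1)·P(N=n)
 = 6·9/199 + 12·16/199 + 20·25/199 + 30·36/199 + 42·49/199 + 56·64/199
 = 54/199 + 192/199 + 500/199 + 1080/199 + 2058/199 + 3584/199
 = 7468/199

37.5276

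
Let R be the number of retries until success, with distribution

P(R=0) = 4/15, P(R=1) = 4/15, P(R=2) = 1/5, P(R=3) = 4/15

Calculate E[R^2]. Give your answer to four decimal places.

3.4667

E[R^2] = Σ r^2·P(R=r)
 = 0·4/15 + 1·4/15 + 4·1/5 + 9·4/15
 = 0 + 4/15 + 4/5 + 12/5
 = 52/15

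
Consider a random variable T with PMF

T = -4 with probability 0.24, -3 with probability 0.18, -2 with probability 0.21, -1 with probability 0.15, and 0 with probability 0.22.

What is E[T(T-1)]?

E[T(T-1)] = Σ t(t-1)·P(T=t)
 = 20·0.24 + 12·0.18 + 6·0.21 + 2·0.15 + 0·0.22
 = 4.8 + 2.16 + 1.26 + 0.3 + 0
 = 8.52

8.52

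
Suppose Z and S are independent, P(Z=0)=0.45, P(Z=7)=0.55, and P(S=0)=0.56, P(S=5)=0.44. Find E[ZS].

E[ZS] = Σ_z Σ_s zs · P(Z=z)P(S=s)
 = 0·0.252 + 0·0.198 + 0·0.308 + 35·0.242
 = 0 + 0 + 0 + 8.47
 = 8.47

8.47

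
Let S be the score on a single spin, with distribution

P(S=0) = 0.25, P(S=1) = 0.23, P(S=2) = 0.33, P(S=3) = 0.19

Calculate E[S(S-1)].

E[S(S-1)] = Σ s(s-1)·P(S=s)
 = 0·0.25 + 0·0.23 + 2·0.33 + 6·0.19
 = 0 + 0 + 0.66 + 1.14
 = 1.8

1.8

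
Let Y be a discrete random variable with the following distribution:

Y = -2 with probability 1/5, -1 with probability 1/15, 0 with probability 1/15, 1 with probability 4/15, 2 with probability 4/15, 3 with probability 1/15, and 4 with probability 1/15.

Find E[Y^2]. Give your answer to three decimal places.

E[Y^2] = Σ y^2·P(Y=y)
 = 4·1/5 + 1·1/15 + 0·1/15 + 1·4/15 + 4·4/15 + 9·1/15 + 16·1/15
 = 4/5 + 1/15 + 0 + 4/15 + 16/15 + 3/5 + 16/15
 = 58/15

3.867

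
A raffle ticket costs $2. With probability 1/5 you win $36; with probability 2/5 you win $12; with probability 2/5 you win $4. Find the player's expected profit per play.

E[payout] = 36·1/5 + 12·2/5 + 4·2/5
 = 36/5 + 24/5 + 8/5
 = 68/5
Net = 68/5 - 2 = 58/5

11.6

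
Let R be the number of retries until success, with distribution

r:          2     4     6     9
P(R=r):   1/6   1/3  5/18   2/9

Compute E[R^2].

E[R^2] = Σ r^2·P(R=r)
 = 4·1/6 + 16·1/3 + 36·5/18 + 81·2/9
 = 2/3 + 16/3 + 10 + 18
 = 34

34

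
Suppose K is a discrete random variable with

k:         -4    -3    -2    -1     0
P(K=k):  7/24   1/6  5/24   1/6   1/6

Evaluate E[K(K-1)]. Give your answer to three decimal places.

E[K(K-1)] = Σ k(k-1)·P(K=k)
 = 20·7/24 + 12·1/6 + 6·5/24 + 2·1/6 + 0·1/6
 = 35/6 + 2 + 5/4 + 1/3 + 0
 = 113/12

9.417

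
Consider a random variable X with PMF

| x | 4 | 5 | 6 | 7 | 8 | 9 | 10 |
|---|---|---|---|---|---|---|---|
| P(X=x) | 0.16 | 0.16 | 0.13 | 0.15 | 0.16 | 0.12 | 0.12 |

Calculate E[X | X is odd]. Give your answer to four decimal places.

6.8140

P(X is odd) = 0.16 + 0.15 + 0.12 = 0.43.
E[X | X is odd] = [5·0.16 + 7·0.15 + 9·0.12] / 0.43
 = 2.93 / 0.43
 = 293/43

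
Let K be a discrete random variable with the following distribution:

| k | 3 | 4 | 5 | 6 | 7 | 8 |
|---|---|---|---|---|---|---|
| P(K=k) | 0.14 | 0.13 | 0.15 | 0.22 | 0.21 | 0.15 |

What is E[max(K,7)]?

E[max(K,7)] = Σ max(k,7)·P(K=k)
 = 7·0.14 + 7·0.13 + 7·0.15 + 7·0.22 + 7·0.21 + 8·0.15
 = 0.98 + 0.91 + 1.05 + 1.54 + 1.47 + 1.2
 = 7.15

7.15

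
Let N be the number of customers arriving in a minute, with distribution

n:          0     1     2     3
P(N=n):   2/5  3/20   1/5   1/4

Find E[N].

E[N] = Σ n·P(N=n)
 = 0·2/5 + 1·3/20 + 2·1/5 + 3·1/4
 = 0 + 3/20 + 2/5 + 3/4
 = 13/10

1.3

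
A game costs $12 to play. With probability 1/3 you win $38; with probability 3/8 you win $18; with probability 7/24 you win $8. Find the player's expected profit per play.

9.75

E[payout] = 38·1/3 + 18·3/8 + 8·7/24
 = 38/3 + 27/4 + 7/3
 = 87/4
Net = 87/4 - 12 = 39/4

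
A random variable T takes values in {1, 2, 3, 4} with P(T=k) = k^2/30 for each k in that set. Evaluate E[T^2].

11.8

E[T^2] = Σ t^2·P(T=t)
 = 1·1/30 + 4·2/15 + 9·3/10 + 16·8/15
 = 1/30 + 8/15 + 27/10 + 128/15
 = 59/5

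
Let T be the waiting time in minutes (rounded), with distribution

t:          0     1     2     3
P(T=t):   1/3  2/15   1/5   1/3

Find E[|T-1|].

E[|T-1|] = Σ |t-1|·P(T=t)
 = 1·1/3 + 0·2/15 + 1·1/5 + 2·1/3
 = 1/3 + 0 + 1/5 + 2/3
 = 6/5

1.2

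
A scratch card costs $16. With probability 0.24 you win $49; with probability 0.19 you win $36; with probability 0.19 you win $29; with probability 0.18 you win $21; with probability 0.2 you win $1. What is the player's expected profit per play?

E[payout] = 49·0.24 + 36·0.19 + 29·0.19 + 21·0.18 + 1·0.2
 = 11.76 + 6.84 + 5.51 + 3.78 + 0.2
 = 28.09
Net = 28.09 - 16 = 12.09

12.09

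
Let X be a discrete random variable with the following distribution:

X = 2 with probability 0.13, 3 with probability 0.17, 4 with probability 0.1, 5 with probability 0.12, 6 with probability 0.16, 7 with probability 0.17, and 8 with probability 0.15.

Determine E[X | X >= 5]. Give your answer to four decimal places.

6.5833

P(X >= 5) = 0.12 + 0.16 + 0.17 + 0.15 = 0.6.
E[X | X >= 5] = [5·0.12 + 6·0.16 + 7·0.17 + 8·0.15] / 0.6
 = 3.95 / 0.6
 = 79/12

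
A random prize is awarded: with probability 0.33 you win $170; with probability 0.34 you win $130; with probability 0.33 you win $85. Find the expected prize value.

E[payout] = 170·0.33 + 130·0.34 + 85·0.33
 = 56.1 + 44.2 + 28.05
 = 128.35

128.35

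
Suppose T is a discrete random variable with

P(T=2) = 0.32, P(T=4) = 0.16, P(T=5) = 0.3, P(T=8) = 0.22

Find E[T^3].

162.94

E[T^3] = Σ t^3·P(T=t)
 = 8·0.32 + 64·0.16 + 125·0.3 + 512·0.22
 = 2.56 + 10.24 + 37.5 + 112.64
 = 162.94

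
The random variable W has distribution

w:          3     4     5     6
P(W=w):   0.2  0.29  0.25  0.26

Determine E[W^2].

22.05

E[W^2] = Σ w^2·P(W=w)
 = 9·0.2 + 16·0.29 + 25·0.25 + 36·0.26
 = 1.8 + 4.64 + 6.25 + 9.36
 = 22.05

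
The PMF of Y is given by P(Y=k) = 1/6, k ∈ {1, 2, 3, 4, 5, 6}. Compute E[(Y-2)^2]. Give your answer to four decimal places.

E[(Y-2)^2] = Σ (y-2)^2·P(Y=y)
 = 1·1/6 + 0·1/6 + 1·1/6 + 4·1/6 + 9·1/6 + 16·1/6
 = 1/6 + 0 + 1/6 + 2/3 + 3/2 + 8/3
 = 31/6

5.1667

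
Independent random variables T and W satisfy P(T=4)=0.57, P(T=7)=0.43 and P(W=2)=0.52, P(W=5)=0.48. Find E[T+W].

E[T+W] = Σ_t Σ_w (t+w) · P(T=t)P(W=w)
 = 6·0.2964 + 9·0.2736 + 9·0.2236 + 12·0.2064
 = 1.7784 + 2.4624 + 2.0124 + 2.4768
 = 8.73

8.73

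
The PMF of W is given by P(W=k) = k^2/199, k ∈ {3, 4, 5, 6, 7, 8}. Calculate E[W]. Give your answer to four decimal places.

E[W] = Σ w·P(W=w)
 = 3·9/199 + 4·16/199 + 5·25/199 + 6·36/199 + 7·49/199 + 8·64/199
 = 27/199 + 64/199 + 125/199 + 216/199 + 343/199 + 512/199
 = 1287/199

6.4673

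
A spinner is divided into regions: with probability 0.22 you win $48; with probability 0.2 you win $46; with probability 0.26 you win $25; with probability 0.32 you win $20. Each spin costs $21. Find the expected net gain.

11.66

E[payout] = 48·0.22 + 46·0.2 + 25·0.26 + 20·0.32
 = 10.56 + 9.2 + 6.5 + 6.4
 = 32.66
Net = 32.66 - 21 = 11.66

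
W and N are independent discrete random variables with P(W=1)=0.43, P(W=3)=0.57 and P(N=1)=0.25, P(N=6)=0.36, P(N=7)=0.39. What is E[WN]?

10.9996

E[WN] = Σ_w Σ_n wn · P(W=w)P(N=n)
 = 1·0.1075 + 6·0.1548 + 7·0.1677 + 3·0.1425 + 18·0.2052 + 21·0.2223
 = 0.1075 + 0.9288 + 1.1739 + 0.4275 + 3.6936 + 4.6683
 = 10.9996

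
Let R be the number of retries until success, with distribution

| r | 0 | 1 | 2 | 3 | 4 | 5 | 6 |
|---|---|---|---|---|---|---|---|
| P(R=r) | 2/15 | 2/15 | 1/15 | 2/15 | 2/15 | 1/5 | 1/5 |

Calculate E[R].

3.4

E[R] = Σ r·P(R=r)
 = 0·2/15 + 1·2/15 + 2·1/15 + 3·2/15 + 4·2/15 + 5·1/5 + 6·1/5
 = 0 + 2/15 + 2/15 + 2/5 + 8/15 + 1 + 6/5
 = 17/5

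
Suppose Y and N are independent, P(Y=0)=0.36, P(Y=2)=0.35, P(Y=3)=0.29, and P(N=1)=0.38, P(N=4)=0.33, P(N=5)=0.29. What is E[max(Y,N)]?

3.5034

E[max(Y,N)] = Σ_y Σ_n max(y,n) · P(Y=y)P(N=n)
 = 1·0.1368 + 4·0.1188 + 5·0.1044 + 2·0.133 + 4·0.1155 + 5·0.1015 + 3·0.1102 + 4·0.0957 + 5·0.0841
 = 0.1368 + 0.4752 + 0.522 + 0.266 + 0.462 + 0.5075 + 0.3306 + 0.3828 + 0.4205
 = 3.5034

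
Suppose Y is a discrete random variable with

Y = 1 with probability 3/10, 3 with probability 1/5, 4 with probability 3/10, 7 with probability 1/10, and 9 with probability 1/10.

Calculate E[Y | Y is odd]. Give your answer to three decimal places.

P(Y is odd) = 3/10 + 1/5 + 1/10 + 1/10 = 7/10.
E[Y | Y is odd] = [1·3/10 + 3·1/5 + 7·1/10 + 9·1/10] / (7/10)
 = 5/2 / (7/10)
 = 25/7

3.571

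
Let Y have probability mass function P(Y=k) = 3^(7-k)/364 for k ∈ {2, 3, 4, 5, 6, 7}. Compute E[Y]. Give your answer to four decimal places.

E[Y] = Σ y·P(Y=y)
 = 2·243/364 + 3·81/364 + 4·27/364 + 5·9/364 + 6·3/364 + 7·1/364
 = 243/182 + 243/364 + 27/91 + 45/364 + 9/182 + 1/52
 = 907/364

2.4918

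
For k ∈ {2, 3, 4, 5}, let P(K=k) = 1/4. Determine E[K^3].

56

E[K^3] = Σ k^3·P(K=k)
 = 8·1/4 + 27·1/4 + 64·1/4 + 125·1/4
 = 2 + 27/4 + 16 + 125/4
 = 56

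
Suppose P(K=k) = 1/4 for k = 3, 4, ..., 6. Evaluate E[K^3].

108

E[K^3] = Σ k^3·P(K=k)
 = 27·1/4 + 64·1/4 + 125·1/4 + 216·1/4
 = 27/4 + 16 + 125/4 + 54
 = 108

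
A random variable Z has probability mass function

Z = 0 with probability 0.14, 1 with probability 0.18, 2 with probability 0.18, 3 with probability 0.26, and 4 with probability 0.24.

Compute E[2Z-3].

1.56

E[2Z-3] = Σ (2z-3)·P(Z=z)
 = (-3)·0.14 + (-1)·0.18 + 1·0.18 + 3·0.26 + 5·0.24
 = (-0.42) + (-0.18) + 0.18 + 0.78 + 1.2
 = 1.56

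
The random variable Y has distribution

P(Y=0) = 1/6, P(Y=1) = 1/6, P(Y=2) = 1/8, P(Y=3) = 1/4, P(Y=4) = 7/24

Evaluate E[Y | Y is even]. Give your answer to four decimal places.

P(Y is even) = 1/6 + 1/8 + 7/24 = 7/12.
E[Y | Y is even] = [0·1/6 + 2·1/8 + 4·7/24] / (7/12)
 = 17/12 / (7/12)
 = 17/7

2.4286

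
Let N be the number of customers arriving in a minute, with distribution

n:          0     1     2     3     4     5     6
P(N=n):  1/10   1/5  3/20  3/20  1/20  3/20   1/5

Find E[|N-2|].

E[|N-2|] = Σ |n-2|·P(N=n)
 = 2·1/10 + 1·1/5 + 0·3/20 + 1·3/20 + 2·1/20 + 3·3/20 + 4·1/5
 = 1/5 + 1/5 + 0 + 3/20 + 1/10 + 9/20 + 4/5
 = 19/10

1.9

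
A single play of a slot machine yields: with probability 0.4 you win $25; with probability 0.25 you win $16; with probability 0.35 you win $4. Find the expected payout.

E[payout] = 25·0.4 + 16·0.25 + 4·0.35
 = 10 + 4 + 1.4
 = 15.4

15.4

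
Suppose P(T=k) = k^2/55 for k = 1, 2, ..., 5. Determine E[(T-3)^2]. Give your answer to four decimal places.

2.2545

E[(T-3)^2] = Σ (t-3)^2·P(T=t)
 = 4·1/55 + 1·4/55 + 0·9/55 + 1·16/55 + 4·5/11
 = 4/55 + 4/55 + 0 + 16/55 + 20/11
 = 124/55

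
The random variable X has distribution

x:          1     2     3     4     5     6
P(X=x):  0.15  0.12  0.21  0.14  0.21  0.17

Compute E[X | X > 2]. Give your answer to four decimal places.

4.4658

P(X > 2) = 0.21 + 0.14 + 0.21 + 0.17 = 0.73.
E[X | X > 2] = [3·0.21 + 4·0.14 + 5·0.21 + 6·0.17] / 0.73
 = 3.26 / 0.73
 = 326/73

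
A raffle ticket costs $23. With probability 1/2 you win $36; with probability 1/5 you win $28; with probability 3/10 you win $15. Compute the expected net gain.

5.1

E[payout] = 36·1/2 + 28·1/5 + 15·3/10
 = 18 + 28/5 + 9/2
 = 281/10
Net = 281/10 - 23 = 51/10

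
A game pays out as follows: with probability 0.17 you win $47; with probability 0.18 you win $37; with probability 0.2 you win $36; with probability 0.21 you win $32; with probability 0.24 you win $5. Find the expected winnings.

29.77

E[payout] = 47·0.17 + 37·0.18 + 36·0.2 + 32·0.21 + 5·0.24
 = 7.99 + 6.66 + 7.2 + 6.72 + 1.2
 = 29.77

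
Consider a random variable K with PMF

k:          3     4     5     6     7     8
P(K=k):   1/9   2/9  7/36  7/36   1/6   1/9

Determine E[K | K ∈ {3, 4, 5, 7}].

4.84

P(K ∈ {3, 4, 5, 7}) = 1/9 + 2/9 + 7/36 + 1/6 = 25/36.
E[K | K ∈ {3, 4, 5, 7}] = [3·1/9 + 4·2/9 + 5·7/36 + 7·1/6] / (25/36)
 = 121/36 / (25/36)
 = 121/25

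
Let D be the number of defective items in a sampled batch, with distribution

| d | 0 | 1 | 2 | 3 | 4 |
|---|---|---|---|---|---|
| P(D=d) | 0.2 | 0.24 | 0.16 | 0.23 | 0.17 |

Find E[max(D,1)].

2.13

E[max(D,1)] = Σ max(d,1)·P(D=d)
 = 1·0.2 + 1·0.24 + 2·0.16 + 3·0.23 + 4·0.17
 = 0.2 + 0.24 + 0.32 + 0.69 + 0.68
 = 2.13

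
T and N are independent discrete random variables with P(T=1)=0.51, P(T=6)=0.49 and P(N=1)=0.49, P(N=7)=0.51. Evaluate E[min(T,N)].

E[min(T,N)] = Σ_t Σ_n min(t,n) · P(T=t)P(N=n)
 = 1·0.2499 + 1·0.2601 + 1·0.2401 + 6·0.2499
 = 0.2499 + 0.2601 + 0.2401 + 1.4994
 = 2.2495

2.2495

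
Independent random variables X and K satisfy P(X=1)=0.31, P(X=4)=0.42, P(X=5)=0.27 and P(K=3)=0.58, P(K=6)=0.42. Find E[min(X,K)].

2.7832

E[min(X,K)] = Σ_x Σ_k min(x,k) · P(X=x)P(K=k)
 = 1·0.1798 + 1·0.1302 + 3·0.2436 + 4·0.1764 + 3·0.1566 + 5·0.1134
 = 0.1798 + 0.1302 + 0.7308 + 0.7056 + 0.4698 + 0.567
 = 2.7832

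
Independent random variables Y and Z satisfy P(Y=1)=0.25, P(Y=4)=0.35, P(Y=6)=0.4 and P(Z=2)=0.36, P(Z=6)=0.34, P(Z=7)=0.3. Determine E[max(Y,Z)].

E[max(Y,Z)] = Σ_y Σ_z max(y,z) · P(Y=y)P(Z=z)
 = 2·0.09 + 6·0.085 + 7·0.075 + 4·0.126 + 6·0.119 + 7·0.105 + 6·0.144 + 6·0.136 + 7·0.12
 = 0.18 + 0.51 + 0.525 + 0.504 + 0.714 + 0.735 + 0.864 + 0.816 + 0.84
 = 5.688

5.688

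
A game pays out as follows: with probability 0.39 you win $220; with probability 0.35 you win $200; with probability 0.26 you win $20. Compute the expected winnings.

E[payout] = 220·0.39 + 200·0.35 + 20·0.26
 = 85.8 + 70 + 5.2
 = 161

161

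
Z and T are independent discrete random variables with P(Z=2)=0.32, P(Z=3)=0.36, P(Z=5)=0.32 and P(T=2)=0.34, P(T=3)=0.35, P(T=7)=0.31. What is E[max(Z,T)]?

E[max(Z,T)] = Σ_z Σ_t max(z,t) · P(Z=z)P(T=t)
 = 2·0.1088 + 3·0.112 + 7·0.0992 + 3·0.1224 + 3·0.126 + 7·0.1116 + 5·0.1088 + 5·0.112 + 7·0.0992
 = 0.2176 + 0.336 + 0.6944 + 0.3672 + 0.378 + 0.7812 + 0.544 + 0.56 + 0.6944
 = 4.5728

4.5728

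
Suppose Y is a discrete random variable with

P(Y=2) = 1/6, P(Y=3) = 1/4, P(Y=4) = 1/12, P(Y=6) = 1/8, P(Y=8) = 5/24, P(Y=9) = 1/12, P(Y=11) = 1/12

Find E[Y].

5.5

E[Y] = Σ y·P(Y=y)
 = 2·1/6 + 3·1/4 + 4·1/12 + 6·1/8 + 8·5/24 + 9·1/12 + 11·1/12
 = 1/3 + 3/4 + 1/3 + 3/4 + 5/3 + 3/4 + 11/12
 = 11/2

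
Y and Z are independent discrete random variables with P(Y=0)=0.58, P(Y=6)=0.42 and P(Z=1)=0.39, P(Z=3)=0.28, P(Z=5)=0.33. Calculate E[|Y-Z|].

2.9808

E[|Y-Z|] = Σ_y Σ_z |y-z| · P(Y=y)P(Z=z)
 = 1·0.2262 + 3·0.1624 + 5·0.1914 + 5·0.1638 + 3·0.1176 + 1·0.1386
 = 0.2262 + 0.4872 + 0.957 + 0.819 + 0.3528 + 0.1386
 = 2.9808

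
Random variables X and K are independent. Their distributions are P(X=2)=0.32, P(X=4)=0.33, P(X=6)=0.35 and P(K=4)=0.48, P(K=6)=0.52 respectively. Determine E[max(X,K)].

E[max(X,K)] = Σ_x Σ_k max(x,k) · P(X=x)P(K=k)
 = 4·0.1536 + 6·0.1664 + 4·0.1584 + 6·0.1716 + 6·0.168 + 6·0.182
 = 0.6144 + 0.9984 + 0.6336 + 1.0296 + 1.008 + 1.092
 = 5.376

5.376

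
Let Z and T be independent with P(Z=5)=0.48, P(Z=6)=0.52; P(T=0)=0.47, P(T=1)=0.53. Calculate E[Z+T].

E[Z+T] = Σ_z Σ_t (z+t) · P(Z=z)P(T=t)
 = 5·0.2256 + 6·0.2544 + 6·0.2444 + 7·0.2756
 = 1.128 + 1.5264 + 1.4664 + 1.9292
 = 6.05

6.05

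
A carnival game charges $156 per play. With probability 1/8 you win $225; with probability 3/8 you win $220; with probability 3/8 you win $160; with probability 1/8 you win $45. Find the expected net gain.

20.25

E[payout] = 225·1/8 + 220·3/8 + 160·3/8 + 45·1/8
 = 225/8 + 165/2 + 60 + 45/8
 = 705/4
Net = 705/4 - 156 = 81/4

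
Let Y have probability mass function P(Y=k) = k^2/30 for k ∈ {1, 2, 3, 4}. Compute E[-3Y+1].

E[-3Y+1] = Σ (-3y+1)·P(Y=y)
 = (-2)·1/30 + (-5)·2/15 + (-8)·3/10 + (-11)·8/15
 = (-1/15) + (-2/3) + (-12/5) + (-88/15)
 = -9

-9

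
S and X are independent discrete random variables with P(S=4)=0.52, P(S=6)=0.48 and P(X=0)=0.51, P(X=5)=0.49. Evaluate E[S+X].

7.41

E[S+X] = Σ_s Σ_x (s+x) · P(S=s)P(X=x)
 = 4·0.2652 + 9·0.2548 + 6·0.2448 + 11·0.2352
 = 1.0608 + 2.2932 + 1.4688 + 2.5872
 = 7.41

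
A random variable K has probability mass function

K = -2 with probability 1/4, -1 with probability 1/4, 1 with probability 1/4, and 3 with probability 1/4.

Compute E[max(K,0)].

E[max(K,0)] = Σ max(k,0)·P(K=k)
 = 0·1/4 + 0·1/4 + 1·1/4 + 3·1/4
 = 0 + 0 + 1/4 + 3/4
 = 1

1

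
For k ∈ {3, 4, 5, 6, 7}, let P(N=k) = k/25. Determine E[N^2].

31

E[N^2] = Σ n^2·P(N=n)
 = 9·3/25 + 16·4/25 + 25·1/5 + 36·6/25 + 49·7/25
 = 27/25 + 64/25 + 5 + 216/25 + 343/25
 = 31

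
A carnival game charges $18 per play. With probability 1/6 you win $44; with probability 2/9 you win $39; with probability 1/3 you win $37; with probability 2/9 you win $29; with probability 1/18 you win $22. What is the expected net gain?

E[payout] = 44·1/6 + 39·2/9 + 37·1/3 + 29·2/9 + 22·1/18
 = 22/3 + 26/3 + 37/3 + 58/9 + 11/9
 = 36
Net = 36 - 18 = 18

18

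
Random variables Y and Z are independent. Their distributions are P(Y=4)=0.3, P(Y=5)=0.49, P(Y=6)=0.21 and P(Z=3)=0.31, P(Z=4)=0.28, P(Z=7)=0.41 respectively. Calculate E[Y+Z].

9.83

E[Y+Z] = Σ_y Σ_z (y+z) · P(Y=y)P(Z=z)
 = 7·0.093 + 8·0.084 + 11·0.123 + 8·0.1519 + 9·0.1372 + 12·0.2009 + 9·0.0651 + 10·0.0588 + 13·0.0861
 = 0.651 + 0.672 + 1.353 + 1.2152 + 1.2348 + 2.4108 + 0.5859 + 0.588 + 1.1193
 = 9.83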